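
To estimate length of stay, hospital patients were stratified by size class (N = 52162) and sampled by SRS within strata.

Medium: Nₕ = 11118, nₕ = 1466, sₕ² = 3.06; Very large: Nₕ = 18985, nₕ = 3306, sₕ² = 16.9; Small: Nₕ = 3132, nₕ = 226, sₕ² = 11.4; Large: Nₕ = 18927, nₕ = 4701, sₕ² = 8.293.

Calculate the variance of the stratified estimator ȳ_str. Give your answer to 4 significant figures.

Var(ȳ_str) = Σₕ Wₕ²(1 − fₕ)sₕ²/nₕ with Wₕ = Nₕ/N, N = 52162.
Medium: Wₕ = 0.21314367; term = 0.21314367²·(1 − 0.13185825)·3.06/1466 = 8.2323338 × 10^-5.
Very large: Wₕ = 0.36396227; term = 0.36396227²·(1 − 0.17413748)·16.9/3306 = 5.5924788 × 10^-4.
Small: Wₕ = 0.06004371; term = 0.06004371²·(1 − 0.07215837)·11.4/226 = 1.6873505 × 10^-4.
Large: Wₕ = 0.36285035; term = 0.36285035²·(1 − 0.24837534)·8.293/4701 = 1.7457318 × 10^-4.
Sum = 9.8487945 × 10^-4.

9.849 × 10^-4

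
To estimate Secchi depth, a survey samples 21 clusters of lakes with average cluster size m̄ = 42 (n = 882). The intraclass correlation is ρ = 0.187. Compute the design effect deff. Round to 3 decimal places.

8.667

deff = 1 + (42 − 1)·0.187 = 1 + 7.667 = 8.667.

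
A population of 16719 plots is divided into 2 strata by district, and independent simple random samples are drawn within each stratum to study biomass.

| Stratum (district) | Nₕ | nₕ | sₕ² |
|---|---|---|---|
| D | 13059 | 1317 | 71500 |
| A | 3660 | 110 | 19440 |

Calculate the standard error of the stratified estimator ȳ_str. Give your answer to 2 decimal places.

6.16

Var(ȳ_str) = Σₕ Wₕ²(1 − fₕ)sₕ²/nₕ with Wₕ = Nₕ/N, N = 16719.
D: Wₕ = 0.78108739; term = 0.78108739²·(1 − 0.10084999)·71500/1317 = 29.78185.
A: Wₕ = 0.21891261; term = 0.21891261²·(1 − 0.03005464)·19440/110 = 8.2147134.
Sum = 37.996563.
SE = √(37.996563) = 6.16.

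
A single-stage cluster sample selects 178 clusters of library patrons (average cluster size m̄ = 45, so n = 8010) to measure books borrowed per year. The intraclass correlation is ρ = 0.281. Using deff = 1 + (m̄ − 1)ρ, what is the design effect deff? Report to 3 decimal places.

deff = 1 + (45 − 1)·0.281 = 1 + 12.364 = 13.364.

13.364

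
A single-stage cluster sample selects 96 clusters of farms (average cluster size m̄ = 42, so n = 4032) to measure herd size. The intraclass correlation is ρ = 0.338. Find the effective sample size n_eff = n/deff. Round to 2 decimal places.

deff = 1 + (42 − 1)·0.338 = 1 + 13.858 = 14.858.
n_eff = 4032 / 14.858 = 271.37.

271.37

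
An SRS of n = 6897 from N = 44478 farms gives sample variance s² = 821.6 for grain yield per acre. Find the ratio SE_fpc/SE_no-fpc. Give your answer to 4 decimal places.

0.9192

f = n/N = 6897/44478 = 0.15506543.
SE_no-fpc = √(s²/n) = 0.34514382; SE_fpc = √((1−f)s²/n) = 0.31725731.
Ratio = √(1−f) = 0.91920323.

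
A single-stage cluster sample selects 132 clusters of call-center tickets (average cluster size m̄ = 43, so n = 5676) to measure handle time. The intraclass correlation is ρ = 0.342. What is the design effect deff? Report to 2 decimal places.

15.36

deff = 1 + (43 − 1)·0.342 = 1 + 14.364 = 15.364.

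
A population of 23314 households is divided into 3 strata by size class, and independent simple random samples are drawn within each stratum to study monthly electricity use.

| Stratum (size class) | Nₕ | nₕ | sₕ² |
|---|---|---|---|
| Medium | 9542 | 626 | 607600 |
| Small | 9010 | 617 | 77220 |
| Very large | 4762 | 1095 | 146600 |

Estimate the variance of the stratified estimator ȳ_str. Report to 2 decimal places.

Var(ȳ_str) = Σₕ Wₕ²(1 − fₕ)sₕ²/nₕ with Wₕ = Nₕ/N, N = 23314.
Medium: Wₕ = 0.40928198; term = 0.40928198²·(1 − 0.06560470)·607600/626 = 151.92153.
Small: Wₕ = 0.38646307; term = 0.38646307²·(1 − 0.06847947)·77220/617 = 17.412177.
Very large: Wₕ = 0.20425495; term = 0.20425495²·(1 − 0.22994540)·146600/1095 = 4.3011696.
Sum = 173.63488.

173.63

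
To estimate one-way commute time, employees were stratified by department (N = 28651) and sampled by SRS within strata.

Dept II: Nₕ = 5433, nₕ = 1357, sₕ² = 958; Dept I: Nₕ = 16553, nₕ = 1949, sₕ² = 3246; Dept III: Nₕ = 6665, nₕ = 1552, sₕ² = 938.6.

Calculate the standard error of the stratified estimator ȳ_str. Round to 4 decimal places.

0.7312

Var(ȳ_str) = Σₕ Wₕ²(1 − fₕ)sₕ²/nₕ with Wₕ = Nₕ/N, N = 28651.
Dept II: Wₕ = 0.18962689; term = 0.18962689²·(1 − 0.24976992)·958/1357 = 0.019044956.
Dept I: Wₕ = 0.57774598; term = 0.57774598²·(1 − 0.11774301)·3246/1949 = 0.49046232.
Dept III: Wₕ = 0.23262713; term = 0.23262713²·(1 − 0.23285821)·938.6/1552 = 0.025106444.
Sum = 0.53461372.
SE = √(0.53461372) = 0.7312.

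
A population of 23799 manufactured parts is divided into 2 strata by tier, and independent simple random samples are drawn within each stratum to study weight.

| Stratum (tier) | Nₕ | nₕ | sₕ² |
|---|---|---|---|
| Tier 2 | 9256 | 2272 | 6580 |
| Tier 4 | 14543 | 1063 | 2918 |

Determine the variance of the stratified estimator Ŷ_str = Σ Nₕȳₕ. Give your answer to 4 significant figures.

Var(Ŷ_str) = Σₕ Nₕ²(1 − fₕ)sₕ²/nₕ.
Tier 2: 9256²·(1 − 2272/9256)·6580/2272 = 1.8721694 × 10^8.
Tier 4: 14543²·(1 − 1063/14543)·2918/1063 = 5.381408 × 10^8.
Sum = 7.2535774 × 10^8.

7.254 × 10^8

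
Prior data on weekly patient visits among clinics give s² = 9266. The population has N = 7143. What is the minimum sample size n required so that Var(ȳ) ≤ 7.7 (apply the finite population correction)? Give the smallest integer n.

1030

Without fpc, n₀ = s²/D = 9266/7.7 = 1203.3766.
With fpc, (1 − n/N)·s²/n ≤ D requires n ≥ n₀/(1 + n₀/N) = 1203.3766/(1 + 1203.3766/7143) = 1029.8743.
Rounding up, n = 1030.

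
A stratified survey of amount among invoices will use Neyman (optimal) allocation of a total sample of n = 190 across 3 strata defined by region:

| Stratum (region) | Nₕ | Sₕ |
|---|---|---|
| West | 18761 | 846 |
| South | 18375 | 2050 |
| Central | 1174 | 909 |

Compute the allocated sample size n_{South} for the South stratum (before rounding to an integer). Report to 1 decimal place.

131.1

Neyman allocation: nₕ = n·NₕSₕ / Σⱼ NⱼSⱼ.
Σ NⱼSⱼ = 18761·846 + 18375·2050 + 1174·909 = 5.4607722 × 10^7.
n_{South} = 190·18375·2050 / (5.4607722 × 10^7) = 131.1.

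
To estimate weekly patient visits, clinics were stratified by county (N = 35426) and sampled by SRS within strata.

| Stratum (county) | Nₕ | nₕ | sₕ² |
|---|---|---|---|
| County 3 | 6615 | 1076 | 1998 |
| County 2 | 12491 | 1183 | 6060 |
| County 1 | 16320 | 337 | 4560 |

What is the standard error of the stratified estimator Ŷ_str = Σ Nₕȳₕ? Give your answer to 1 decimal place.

65735.0

Var(Ŷ_str) = Σₕ Nₕ²(1 − fₕ)sₕ²/nₕ.
County 3: 6615²·(1 − 1076/6615)·1998/1076 = 6.8036886 × 10^7.
County 2: 12491²·(1 − 1183/12491)·6060/1183 = 7.235539 × 10^8.
County 1: 16320²·(1 − 337/16320)·4560/337 = 3.5295017 × 10^9.
Sum = 4.3210925 × 10^9.
SE = √(4.3210925 × 10^9) = 65735.0.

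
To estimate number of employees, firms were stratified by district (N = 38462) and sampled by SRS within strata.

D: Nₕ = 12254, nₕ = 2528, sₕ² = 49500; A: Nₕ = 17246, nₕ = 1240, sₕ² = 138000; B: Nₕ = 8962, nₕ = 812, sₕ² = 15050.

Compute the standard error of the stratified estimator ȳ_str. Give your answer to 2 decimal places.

Var(ȳ_str) = Σₕ Wₕ²(1 − fₕ)sₕ²/nₕ with Wₕ = Nₕ/N, N = 38462.
D: Wₕ = 0.31860018; term = 0.31860018²·(1 − 0.20629998)·49500/2528 = 1.5775261.
A: Wₕ = 0.44839062; term = 0.44839062²·(1 − 0.07190073)·138000/1240 = 20.766575.
B: Wₕ = 0.23300920; term = 0.23300920²·(1 − 0.09060478)·15050/812 = 0.91512262.
Sum = 23.259224.
SE = √(23.259224) = 4.82.

4.82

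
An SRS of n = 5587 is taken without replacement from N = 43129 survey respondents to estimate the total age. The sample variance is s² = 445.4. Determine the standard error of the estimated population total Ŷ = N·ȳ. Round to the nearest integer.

Var(Ŷ) = N²·Var(ȳ) = N²·(1 − n/N)·s²/n.
f = 5587/43129 = 0.12954161; Var(ȳ) = 0.87045839·445.4/5587 = 0.069393622.
Var(Ŷ) = 43129² · 0.069393622 = 1.2907981 × 10^8.
SE(Ŷ) = √(1.2907981 × 10^8) = 11361.

11361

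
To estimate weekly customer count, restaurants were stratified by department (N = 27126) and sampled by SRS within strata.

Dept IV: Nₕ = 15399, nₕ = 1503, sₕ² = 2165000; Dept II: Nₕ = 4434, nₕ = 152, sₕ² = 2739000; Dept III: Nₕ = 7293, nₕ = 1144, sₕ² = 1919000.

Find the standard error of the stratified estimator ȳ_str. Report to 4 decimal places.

Var(ȳ_str) = Σₕ Wₕ²(1 − fₕ)sₕ²/nₕ with Wₕ = Nₕ/N, N = 27126.
Dept IV: Wₕ = 0.56768414; term = 0.56768414²·(1 − 0.09760374)·2165000/1503 = 418.89939.
Dept II: Wₕ = 0.16345941; term = 0.16345941²·(1 − 0.03428056)·2739000/152 = 464.96395.
Dept III: Wₕ = 0.26885645; term = 0.26885645²·(1 − 0.15686275)·1919000/1144 = 102.2323.
Sum = 986.09564.
SE = √(986.09564) = 31.4022.

31.4022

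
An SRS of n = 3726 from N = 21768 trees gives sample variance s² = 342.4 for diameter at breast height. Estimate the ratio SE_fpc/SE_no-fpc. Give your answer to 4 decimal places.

f = n/N = 3726/21768 = 0.17116869.
SE_no-fpc = √(s²/n) = 0.30314154; SE_fpc = √((1−f)s²/n) = 0.27598058.
Ratio = √(1−f) = 0.91040173.

0.9104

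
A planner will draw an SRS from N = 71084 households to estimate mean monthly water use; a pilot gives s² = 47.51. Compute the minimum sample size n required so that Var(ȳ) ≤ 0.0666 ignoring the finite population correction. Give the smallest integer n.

Without fpc, n₀ = s²/D = 47.51/0.0666 = 713.3634.
Rounding up, n = 714.

714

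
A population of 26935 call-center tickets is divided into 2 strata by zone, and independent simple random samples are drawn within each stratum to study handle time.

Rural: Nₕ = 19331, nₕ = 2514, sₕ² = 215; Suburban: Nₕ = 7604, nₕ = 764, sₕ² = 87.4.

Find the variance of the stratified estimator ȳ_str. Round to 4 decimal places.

0.0465

Var(ȳ_str) = Σₕ Wₕ²(1 − fₕ)sₕ²/nₕ with Wₕ = Nₕ/N, N = 26935.
Rural: Wₕ = 0.71769074; term = 0.71769074²·(1 − 0.13005018)·215/2514 = 0.038321462.
Suburban: Wₕ = 0.28230926; term = 0.28230926²·(1 − 0.10047344)·87.4/764 = 0.0082012929.
Sum = 0.046522755.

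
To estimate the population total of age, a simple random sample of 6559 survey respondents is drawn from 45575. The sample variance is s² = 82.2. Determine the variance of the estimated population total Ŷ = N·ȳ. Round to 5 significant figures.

Var(Ŷ) = N²·Var(ȳ) = N²·(1 − n/N)·s²/n.
f = 6559/45575 = 0.14391662; Var(ȳ) = 0.85608338·82.2/6559 = 0.010728778.
Var(Ŷ) = 45575² · 0.010728778 = 2.2284537 × 10^7.

2.2285 × 10^7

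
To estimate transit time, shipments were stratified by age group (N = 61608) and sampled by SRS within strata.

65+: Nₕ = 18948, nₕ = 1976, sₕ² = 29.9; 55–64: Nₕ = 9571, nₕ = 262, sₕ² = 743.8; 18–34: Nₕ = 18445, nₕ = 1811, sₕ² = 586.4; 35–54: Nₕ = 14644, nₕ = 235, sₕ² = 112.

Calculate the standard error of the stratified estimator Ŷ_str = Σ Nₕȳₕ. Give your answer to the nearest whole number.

21394

Var(Ŷ_str) = Σₕ Nₕ²(1 − fₕ)sₕ²/nₕ.
65+: 18948²·(1 − 1976/18948)·29.9/1976 = 4.8660957 × 10^6.
55–64: 9571²·(1 − 262/9571)·743.8/262 = 2.5293867 × 10^8.
18–34: 18445²·(1 − 1811/18445)·586.4/1811 = 9.934611 × 10^7.
35–54: 14644²·(1 − 235/14644)·112/235 = 1.0056427 × 10^8.
Sum = 4.5771515 × 10^8.
SE = √(4.5771515 × 10^8) = 21394.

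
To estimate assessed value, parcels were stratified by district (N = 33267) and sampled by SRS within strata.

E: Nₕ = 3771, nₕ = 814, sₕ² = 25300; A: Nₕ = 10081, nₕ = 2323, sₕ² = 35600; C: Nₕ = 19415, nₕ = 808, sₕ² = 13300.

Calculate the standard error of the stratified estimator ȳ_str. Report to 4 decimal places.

Var(ȳ_str) = Σₕ Wₕ²(1 − fₕ)sₕ²/nₕ with Wₕ = Nₕ/N, N = 33267.
E: Wₕ = 0.11335558; term = 0.11335558²·(1 − 0.21585786)·25300/814 = 0.31316751.
A: Wₕ = 0.30303304; term = 0.30303304²·(1 − 0.23043349)·35600/2323 = 1.0829961.
C: Wₕ = 0.58361139; term = 0.58361139²·(1 − 0.04161731)·13300/808 = 5.3731227.
Sum = 6.7692863.
SE = √(6.7692863) = 2.6018.

2.6018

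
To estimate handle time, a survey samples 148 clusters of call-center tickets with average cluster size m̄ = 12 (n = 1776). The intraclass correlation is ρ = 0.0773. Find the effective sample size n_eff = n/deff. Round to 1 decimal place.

959.8

deff = 1 + (12 − 1)·0.0773 = 1 + 0.8503 = 1.8503.
n_eff = 1776 / 1.8503 = 959.8.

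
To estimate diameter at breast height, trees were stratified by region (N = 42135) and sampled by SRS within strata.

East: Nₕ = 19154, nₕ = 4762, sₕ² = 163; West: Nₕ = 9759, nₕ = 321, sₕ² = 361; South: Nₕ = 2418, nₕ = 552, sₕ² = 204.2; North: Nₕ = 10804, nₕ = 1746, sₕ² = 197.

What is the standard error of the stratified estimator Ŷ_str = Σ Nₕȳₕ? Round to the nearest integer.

11213

Var(Ŷ_str) = Σₕ Nₕ²(1 − fₕ)sₕ²/nₕ.
East: 19154²·(1 − 4762/19154)·163/4762 = 9.4358026 × 10^6.
West: 9759²·(1 − 321/9759)·361/321 = 1.0358276 × 10^8.
South: 2418²·(1 − 552/2418)·204.2/552 = 1.6691086 × 10^6.
North: 10804²·(1 − 1746/10804)·197/1746 = 1.1041775 × 10^7.
Sum = 1.2572945 × 10^8.
SE = √(1.2572945 × 10^8) = 11213.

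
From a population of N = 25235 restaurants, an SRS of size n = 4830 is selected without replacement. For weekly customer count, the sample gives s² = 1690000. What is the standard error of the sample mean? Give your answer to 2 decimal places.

Under SRS without replacement, Var(ȳ) = (1 − f)·s²/n with f = n/N = 4830/25235 = 0.19140083.
Var(ȳ) = (1 − 0.19140083)·1690000/4830 = 0.80859917·349.89648 = 282.926.
SE(ȳ) = √(282.926) = 16.82.

16.82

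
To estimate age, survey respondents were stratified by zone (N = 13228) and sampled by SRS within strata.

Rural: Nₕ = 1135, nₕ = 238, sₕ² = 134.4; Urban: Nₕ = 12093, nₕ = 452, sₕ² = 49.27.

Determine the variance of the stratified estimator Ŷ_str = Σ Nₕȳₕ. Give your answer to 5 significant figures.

1.5920 × 10^7

Var(Ŷ_str) = Σₕ Nₕ²(1 − fₕ)sₕ²/nₕ.
Rural: 1135²·(1 − 238/1135)·134.4/238 = 574924.24.
Urban: 12093²·(1 − 452/12093)·49.27/452 = 1.5345056 × 10^7.
Sum = 1.591998 × 10^7.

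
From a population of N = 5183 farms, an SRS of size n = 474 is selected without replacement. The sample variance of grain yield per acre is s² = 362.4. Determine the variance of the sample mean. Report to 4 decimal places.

Under SRS without replacement, Var(ȳ) = (1 − f)·s²/n with f = n/N = 474/5183 = 0.09145283.
Var(ȳ) = (1 − 0.09145283)·362.4/474 = 0.90854717·0.76455696 = 0.69463607.

0.6946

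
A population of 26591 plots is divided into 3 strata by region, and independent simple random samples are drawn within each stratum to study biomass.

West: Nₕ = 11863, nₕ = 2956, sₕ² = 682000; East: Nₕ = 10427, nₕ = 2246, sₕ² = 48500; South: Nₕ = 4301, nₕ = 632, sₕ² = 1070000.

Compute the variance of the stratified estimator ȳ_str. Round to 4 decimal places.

Var(ȳ_str) = Σₕ Wₕ²(1 − fₕ)sₕ²/nₕ with Wₕ = Nₕ/N, N = 26591.
West: Wₕ = 0.44612839; term = 0.44612839²·(1 − 0.24917812)·682000/2956 = 34.477565.
East: Wₕ = 0.39212516; term = 0.39212516²·(1 − 0.21540232)·48500/2246 = 2.6051241.
South: Wₕ = 0.16174646; term = 0.16174646²·(1 − 0.14694257)·1070000/632 = 37.784573.
Sum = 74.867262.

74.8673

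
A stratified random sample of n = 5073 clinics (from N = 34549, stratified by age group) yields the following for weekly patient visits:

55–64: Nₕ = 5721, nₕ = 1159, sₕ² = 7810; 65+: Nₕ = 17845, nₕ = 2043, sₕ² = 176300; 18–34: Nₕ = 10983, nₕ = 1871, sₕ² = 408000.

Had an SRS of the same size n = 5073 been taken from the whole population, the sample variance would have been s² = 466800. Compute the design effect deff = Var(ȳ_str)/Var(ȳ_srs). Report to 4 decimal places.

Var(ȳ_str) = Σ Wₕ²(1−fₕ)sₕ²/nₕ with Wₕ = Nₕ/34549:
  55–64: (5721/34549)²·(1−1159/5721)·7810/1159 = 0.14734109
  65+: (17845/34549)²·(1−2043/17845)·176300/2043 = 20.386449
  18–34: (10983/34549)²·(1−1871/10983)·408000/1871 = 18.283111
  → Var(ȳ_str) = 38.816901.
Var(ȳ_srs) = (1 − 5073/34549)·466800/5073 = 78.505313.
deff = 38.816901 / 78.505313 = 0.4944.

0.4944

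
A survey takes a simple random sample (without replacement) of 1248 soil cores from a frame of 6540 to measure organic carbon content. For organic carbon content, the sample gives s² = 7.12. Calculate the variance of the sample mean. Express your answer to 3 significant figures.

0.00462

Under SRS without replacement, Var(ȳ) = (1 − f)·s²/n with f = n/N = 1248/6540 = 0.19082569.
Var(ȳ) = (1 − 0.19082569)·7.12/1248 = 0.80917431·0.0057051282 = 0.0046164432.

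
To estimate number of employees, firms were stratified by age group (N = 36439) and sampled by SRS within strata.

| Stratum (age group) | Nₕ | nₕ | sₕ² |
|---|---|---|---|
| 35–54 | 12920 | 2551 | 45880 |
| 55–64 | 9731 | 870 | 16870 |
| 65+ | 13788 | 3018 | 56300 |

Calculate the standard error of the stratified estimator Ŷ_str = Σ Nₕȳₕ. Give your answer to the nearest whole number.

82774

Var(Ŷ_str) = Σₕ Nₕ²(1 − fₕ)sₕ²/nₕ.
35–54: 12920²·(1 − 2551/12920)·45880/2551 = 2.409419 × 10^9.
55–64: 9731²·(1 − 870/9731)·16870/870 = 1.6719991 × 10^9.
65+: 13788²·(1 − 3018/13788)·56300/3018 = 2.7701682 × 10^9.
Sum = 6.8515863 × 10^9.
SE = √(6.8515863 × 10^9) = 82774.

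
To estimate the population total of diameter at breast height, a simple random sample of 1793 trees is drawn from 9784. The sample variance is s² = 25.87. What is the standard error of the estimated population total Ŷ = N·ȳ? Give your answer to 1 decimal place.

Var(Ŷ) = N²·Var(ȳ) = N²·(1 − n/N)·s²/n.
f = 1793/9784 = 0.18325838; Var(ȳ) = 0.81674162·25.87/1793 = 0.01178422.
Var(Ŷ) = 9784² · 0.01178422 = 1.128064 × 10^6.
SE(Ŷ) = √(1.128064 × 10^6) = 1062.1.

1062.1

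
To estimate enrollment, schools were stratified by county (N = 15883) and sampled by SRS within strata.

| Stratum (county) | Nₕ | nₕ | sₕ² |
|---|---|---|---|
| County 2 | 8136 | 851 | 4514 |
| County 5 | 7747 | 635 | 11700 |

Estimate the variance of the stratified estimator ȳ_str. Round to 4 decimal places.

5.2704

Var(ȳ_str) = Σₕ Wₕ²(1 − fₕ)sₕ²/nₕ with Wₕ = Nₕ/N, N = 15883.
County 2: Wₕ = 0.51224580; term = 0.51224580²·(1 − 0.10459685)·4514/851 = 1.2462564.
County 5: Wₕ = 0.48775420; term = 0.48775420²·(1 − 0.08196721)·11700/635 = 4.0241334.
Sum = 5.2703898.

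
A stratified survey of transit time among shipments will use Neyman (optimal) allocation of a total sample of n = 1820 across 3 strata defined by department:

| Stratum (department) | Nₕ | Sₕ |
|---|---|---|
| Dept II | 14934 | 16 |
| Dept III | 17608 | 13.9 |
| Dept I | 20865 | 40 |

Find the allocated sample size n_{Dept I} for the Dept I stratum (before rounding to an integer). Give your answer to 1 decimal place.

1152.2

Neyman allocation: nₕ = n·NₕSₕ / Σⱼ NⱼSⱼ.
Σ NⱼSⱼ = 14934·16 + 17608·13.9 + 20865·40 = 1.3182952 × 10^6.
n_{Dept I} = 1820·20865·40 / (1.3182952 × 10^6) = 1152.2.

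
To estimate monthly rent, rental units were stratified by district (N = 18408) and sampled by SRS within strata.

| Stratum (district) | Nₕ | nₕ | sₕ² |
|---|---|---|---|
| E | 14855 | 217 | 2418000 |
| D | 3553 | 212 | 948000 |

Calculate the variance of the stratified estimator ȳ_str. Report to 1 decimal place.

7307.2

Var(ȳ_str) = Σₕ Wₕ²(1 − fₕ)sₕ²/nₕ with Wₕ = Nₕ/N, N = 18408.
E: Wₕ = 0.80698609; term = 0.80698609²·(1 − 0.01460788)·2418000/217 = 7150.5221.
D: Wₕ = 0.19301391; term = 0.19301391²·(1 − 0.05966789)·948000/212 = 156.6502.
Sum = 7307.1723.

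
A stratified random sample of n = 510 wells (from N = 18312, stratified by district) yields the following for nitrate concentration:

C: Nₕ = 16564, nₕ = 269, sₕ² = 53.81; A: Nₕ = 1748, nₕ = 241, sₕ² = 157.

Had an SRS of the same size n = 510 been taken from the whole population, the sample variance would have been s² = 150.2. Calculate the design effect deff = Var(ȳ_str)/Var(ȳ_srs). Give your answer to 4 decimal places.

Var(ȳ_str) = Σ Wₕ²(1−fₕ)sₕ²/nₕ with Wₕ = Nₕ/18312:
  C: (16564/18312)²·(1−269/16564)·53.81/269 = 0.16101218
  A: (1748/18312)²·(1−241/1748)·157/241 = 0.0051175929
  → Var(ȳ_str) = 0.16612977.
Var(ȳ_srs) = (1 − 510/18312)·150.2/510 = 0.28630753.
deff = 0.16612977 / 0.28630753 = 0.5802.

0.5802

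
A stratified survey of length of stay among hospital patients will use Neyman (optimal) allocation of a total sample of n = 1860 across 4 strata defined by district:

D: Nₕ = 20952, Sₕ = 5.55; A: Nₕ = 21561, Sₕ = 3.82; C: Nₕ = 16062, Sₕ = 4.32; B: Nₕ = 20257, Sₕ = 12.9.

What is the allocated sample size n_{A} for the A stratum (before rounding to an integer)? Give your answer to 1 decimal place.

Neyman allocation: nₕ = n·NₕSₕ / Σⱼ NⱼSⱼ.
Σ NⱼSⱼ = 20952·5.55 + 21561·3.82 + 16062·4.32 + 20257·12.9 = 529349.76.
n_{A} = 1860·21561·3.82 / 529349.76 = 289.4.

289.4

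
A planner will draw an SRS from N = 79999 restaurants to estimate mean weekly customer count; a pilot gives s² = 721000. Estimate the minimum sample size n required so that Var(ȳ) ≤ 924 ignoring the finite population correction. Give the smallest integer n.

781

Without fpc, n₀ = s²/D = 721000/924 = 780.3030.
Rounding up, n = 781.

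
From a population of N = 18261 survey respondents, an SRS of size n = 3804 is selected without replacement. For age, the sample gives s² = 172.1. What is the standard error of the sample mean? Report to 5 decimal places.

0.18925

Under SRS without replacement, Var(ȳ) = (1 − f)·s²/n with f = n/N = 3804/18261 = 0.20831280.
Var(ȳ) = (1 − 0.20831280)·172.1/3804 = 0.79168720·0.045241851 = 0.035817394.
SE(ȳ) = √(0.035817394) = 0.18925.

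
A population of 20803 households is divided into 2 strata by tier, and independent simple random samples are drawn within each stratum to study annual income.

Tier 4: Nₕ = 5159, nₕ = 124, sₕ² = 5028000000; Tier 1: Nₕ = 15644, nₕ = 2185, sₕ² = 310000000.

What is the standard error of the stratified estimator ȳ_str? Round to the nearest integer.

1582

Var(ȳ_str) = Σₕ Wₕ²(1 − fₕ)sₕ²/nₕ with Wₕ = Nₕ/N, N = 20803.
Tier 4: Wₕ = 0.24799308; term = 0.24799308²·(1 − 0.02403567)·5028000000/124 = 2.4338099 × 10^6.
Tier 1: Wₕ = 0.75200692; term = 0.75200692²·(1 − 0.13967016)·310000000/2185 = 69026.987.
Sum = 2.5028369 × 10^6.
SE = √(2.5028369 × 10^6) = 1582.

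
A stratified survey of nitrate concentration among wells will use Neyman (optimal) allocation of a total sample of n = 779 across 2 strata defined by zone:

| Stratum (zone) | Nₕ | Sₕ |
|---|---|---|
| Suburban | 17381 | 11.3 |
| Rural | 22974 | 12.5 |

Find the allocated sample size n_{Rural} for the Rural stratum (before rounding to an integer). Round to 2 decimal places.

Neyman allocation: nₕ = n·NₕSₕ / Σⱼ NⱼSⱼ.
Σ NⱼSⱼ = 17381·11.3 + 22974·12.5 = 483580.3.
n_{Rural} = 779·22974·12.5 / 483580.3 = 462.61.

462.61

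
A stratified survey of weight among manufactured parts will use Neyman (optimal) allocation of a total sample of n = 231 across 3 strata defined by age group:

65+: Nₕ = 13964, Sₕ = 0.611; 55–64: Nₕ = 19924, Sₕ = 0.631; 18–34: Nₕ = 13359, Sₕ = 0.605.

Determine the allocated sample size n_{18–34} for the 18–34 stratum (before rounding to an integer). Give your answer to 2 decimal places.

63.97

Neyman allocation: nₕ = n·NₕSₕ / Σⱼ NⱼSⱼ.
Σ NⱼSⱼ = 13964·0.611 + 19924·0.631 + 13359·0.605 = 29186.243.
n_{18–34} = 231·13359·0.605 / 29186.243 = 63.97.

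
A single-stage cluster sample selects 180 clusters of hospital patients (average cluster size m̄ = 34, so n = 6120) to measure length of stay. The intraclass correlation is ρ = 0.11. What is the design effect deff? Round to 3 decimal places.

4.630

deff = 1 + (34 − 1)·0.11 = 1 + 3.63 = 4.63.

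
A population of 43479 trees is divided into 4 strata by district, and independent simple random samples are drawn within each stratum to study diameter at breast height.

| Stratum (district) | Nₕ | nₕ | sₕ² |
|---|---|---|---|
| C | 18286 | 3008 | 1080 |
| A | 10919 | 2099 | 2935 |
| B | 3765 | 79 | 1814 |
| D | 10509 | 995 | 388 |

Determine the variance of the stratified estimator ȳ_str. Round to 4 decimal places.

Var(ȳ_str) = Σₕ Wₕ²(1 − fₕ)sₕ²/nₕ with Wₕ = Nₕ/N, N = 43479.
C: Wₕ = 0.42057085; term = 0.42057085²·(1 − 0.16449743)·1080/3008 = 0.053060587.
A: Wₕ = 0.25113273; term = 0.25113273²·(1 − 0.19223372)·2935/2099 = 0.071234114.
B: Wₕ = 0.08659353; term = 0.08659353²·(1 − 0.02098274)·1814/79 = 0.16856655.
D: Wₕ = 0.24170289; term = 0.24170289²·(1 − 0.09468075)·388/995 = 0.020624057.
Sum = 0.31348531.

0.3135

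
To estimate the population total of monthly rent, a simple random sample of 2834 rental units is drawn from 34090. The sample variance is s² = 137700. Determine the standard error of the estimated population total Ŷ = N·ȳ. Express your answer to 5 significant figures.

227530

Var(Ŷ) = N²·Var(ȳ) = N²·(1 − n/N)·s²/n.
f = 2834/34090 = 0.08313288; Var(ȳ) = 0.91686712·137700/2834 = 44.54926.
Var(Ŷ) = 34090² · 44.54926 = 5.1771947 × 10^10.
SE(Ŷ) = √(5.1771947 × 10^10) = 227530.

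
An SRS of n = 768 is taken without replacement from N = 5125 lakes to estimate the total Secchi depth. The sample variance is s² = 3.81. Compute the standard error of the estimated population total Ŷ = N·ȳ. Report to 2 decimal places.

Var(Ŷ) = N²·Var(ȳ) = N²·(1 − n/N)·s²/n.
f = 768/5125 = 0.14985366; Var(ȳ) = 0.85014634·3.81/768 = 0.0042175229.
Var(Ŷ) = 5125² · 0.0042175229 = 110775.87.
SE(Ŷ) = √(110775.87) = 332.83.

332.83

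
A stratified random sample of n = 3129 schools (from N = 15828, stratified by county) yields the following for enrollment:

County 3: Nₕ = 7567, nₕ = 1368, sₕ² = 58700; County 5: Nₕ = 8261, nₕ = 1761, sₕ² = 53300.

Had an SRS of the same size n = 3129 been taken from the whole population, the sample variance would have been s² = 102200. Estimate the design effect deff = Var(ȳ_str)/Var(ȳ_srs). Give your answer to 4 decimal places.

Var(ȳ_str) = Σ Wₕ²(1−fₕ)sₕ²/nₕ with Wₕ = Nₕ/15828:
  County 3: (7567/15828)²·(1−1368/7567)·58700/1368 = 8.0342491
  County 5: (8261/15828)²·(1−1761/8261)·53300/1761 = 6.4872666
  → Var(ȳ_str) = 14.521516.
Var(ȳ_srs) = (1 − 3129/15828)·102200/3129 = 26.205281.
deff = 14.521516 / 26.205281 = 0.5541.

0.5541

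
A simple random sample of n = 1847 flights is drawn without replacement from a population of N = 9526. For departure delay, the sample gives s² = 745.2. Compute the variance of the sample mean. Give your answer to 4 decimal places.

Under SRS without replacement, Var(ȳ) = (1 − f)·s²/n with f = n/N = 1847/9526 = 0.19389041.
Var(ȳ) = (1 − 0.19389041)·745.2/1847 = 0.80610959·0.40346508 = 0.32523707.

0.3252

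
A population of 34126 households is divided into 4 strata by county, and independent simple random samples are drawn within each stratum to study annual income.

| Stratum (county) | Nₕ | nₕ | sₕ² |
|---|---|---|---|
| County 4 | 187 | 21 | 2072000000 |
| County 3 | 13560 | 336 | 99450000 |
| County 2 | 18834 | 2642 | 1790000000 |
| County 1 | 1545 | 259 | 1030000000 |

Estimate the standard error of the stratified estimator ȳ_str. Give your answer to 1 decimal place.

Var(ȳ_str) = Σₕ Wₕ²(1 − fₕ)sₕ²/nₕ with Wₕ = Nₕ/N, N = 34126.
County 4: Wₕ = 0.00547969; term = 0.00547969²·(1 − 0.11229947)·2072000000/21 = 2629.9614.
County 3: Wₕ = 0.39735099; term = 0.39735099²·(1 − 0.02477876)·99450000/336 = 45574.013.
County 2: Wₕ = 0.55189592; term = 0.55189592²·(1 − 0.14027822)·1790000000/2642 = 177415.89.
County 1: Wₕ = 0.04527340; term = 0.04527340²·(1 − 0.16763754)·1030000000/259 = 6784.7858.
Sum = 232404.65.
SE = √(232404.65) = 482.1.

482.1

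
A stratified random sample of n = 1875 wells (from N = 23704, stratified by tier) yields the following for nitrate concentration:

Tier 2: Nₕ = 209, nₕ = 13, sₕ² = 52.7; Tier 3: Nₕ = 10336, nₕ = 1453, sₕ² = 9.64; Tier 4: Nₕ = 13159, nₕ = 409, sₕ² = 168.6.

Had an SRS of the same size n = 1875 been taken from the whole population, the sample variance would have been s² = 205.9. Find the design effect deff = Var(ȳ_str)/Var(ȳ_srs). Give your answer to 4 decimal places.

Var(ȳ_str) = Σ Wₕ²(1−fₕ)sₕ²/nₕ with Wₕ = Nₕ/23704:
  Tier 2: (209/23704)²·(1−13/209)·52.7/13 = 2.9554686 × 10^-4
  Tier 3: (10336/23704)²·(1−1453/10336)·9.64/1453 = 0.0010841274
  Tier 4: (13159/23704)²·(1−409/13159)·168.6/409 = 0.12309036
  → Var(ȳ_str) = 0.12447003.
Var(ȳ_srs) = (1 − 1875/23704)·205.9/1875 = 0.10112704.
deff = 0.12447003 / 0.10112704 = 1.2308.

1.2308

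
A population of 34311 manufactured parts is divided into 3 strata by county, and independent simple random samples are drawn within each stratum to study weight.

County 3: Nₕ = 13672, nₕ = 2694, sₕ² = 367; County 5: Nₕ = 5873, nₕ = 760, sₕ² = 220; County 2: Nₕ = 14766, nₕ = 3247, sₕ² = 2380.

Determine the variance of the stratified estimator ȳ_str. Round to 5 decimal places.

0.13065

Var(ȳ_str) = Σₕ Wₕ²(1 − fₕ)sₕ²/nₕ with Wₕ = Nₕ/N, N = 34311.
County 3: Wₕ = 0.39847279; term = 0.39847279²·(1 − 0.19704506)·367/2694 = 0.017368287.
County 5: Wₕ = 0.17116960; term = 0.17116960²·(1 − 0.12940576)·220/760 = 0.0073837695.
County 2: Wₕ = 0.43035761; term = 0.43035761²·(1 − 0.21989706)·2380/3247 = 0.10590234.
Sum = 0.1306544.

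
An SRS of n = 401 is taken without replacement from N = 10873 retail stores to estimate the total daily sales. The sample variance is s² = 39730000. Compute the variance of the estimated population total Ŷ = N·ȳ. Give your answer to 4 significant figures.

1.128 × 10^13

Var(Ŷ) = N²·Var(ȳ) = N²·(1 − n/N)·s²/n.
f = 401/10873 = 0.03688035; Var(ȳ) = 0.96311965·39730000/401 = 95423.301.
Var(Ŷ) = 10873² · 95423.301 = 1.1281146 × 10^13.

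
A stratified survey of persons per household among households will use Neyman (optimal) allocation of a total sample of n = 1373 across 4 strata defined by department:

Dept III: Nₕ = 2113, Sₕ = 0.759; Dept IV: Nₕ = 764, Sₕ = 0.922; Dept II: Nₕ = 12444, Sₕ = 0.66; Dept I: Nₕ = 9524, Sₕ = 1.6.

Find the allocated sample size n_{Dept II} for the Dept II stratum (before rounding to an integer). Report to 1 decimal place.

437.8

Neyman allocation: nₕ = n·NₕSₕ / Σⱼ NⱼSⱼ.
Σ NⱼSⱼ = 2113·0.759 + 764·0.922 + 12444·0.66 + 9524·1.6 = 25759.615.
n_{Dept II} = 1373·12444·0.66 / 25759.615 = 437.8.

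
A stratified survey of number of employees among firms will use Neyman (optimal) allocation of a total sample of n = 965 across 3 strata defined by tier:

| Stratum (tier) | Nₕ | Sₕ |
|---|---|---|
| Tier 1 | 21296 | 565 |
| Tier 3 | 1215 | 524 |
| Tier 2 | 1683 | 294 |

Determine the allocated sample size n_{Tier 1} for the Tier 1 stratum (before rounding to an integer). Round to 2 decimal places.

Neyman allocation: nₕ = n·NₕSₕ / Σⱼ NⱼSⱼ.
Σ NⱼSⱼ = 21296·565 + 1215·524 + 1683·294 = 1.3163702 × 10^7.
n_{Tier 1} = 965·21296·565 / (1.3163702 × 10^7) = 882.06.

882.06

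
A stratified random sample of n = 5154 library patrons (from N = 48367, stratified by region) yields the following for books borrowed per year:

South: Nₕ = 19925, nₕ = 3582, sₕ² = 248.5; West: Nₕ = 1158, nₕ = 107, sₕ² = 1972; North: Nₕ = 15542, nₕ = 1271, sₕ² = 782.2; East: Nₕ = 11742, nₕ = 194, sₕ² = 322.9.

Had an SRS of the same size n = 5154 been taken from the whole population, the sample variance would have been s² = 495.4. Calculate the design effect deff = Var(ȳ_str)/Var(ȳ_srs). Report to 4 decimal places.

Var(ȳ_str) = Σ Wₕ²(1−fₕ)sₕ²/nₕ with Wₕ = Nₕ/48367:
  South: (19925/48367)²·(1−3582/19925)·248.5/3582 = 0.0096567863
  West: (1158/48367)²·(1−107/1158)·1972/107 = 0.0095881784
  North: (15542/48367)²·(1−1271/15542)·782.2/1271 = 0.058349249
  East: (11742/48367)²·(1−194/11742)·322.9/194 = 0.096475462
  → Var(ȳ_str) = 0.17406968.
Var(ȳ_srs) = (1 − 5154/48367)·495.4/5154 = 0.085876998.
deff = 0.17406968 / 0.085876998 = 2.0270.

2.0270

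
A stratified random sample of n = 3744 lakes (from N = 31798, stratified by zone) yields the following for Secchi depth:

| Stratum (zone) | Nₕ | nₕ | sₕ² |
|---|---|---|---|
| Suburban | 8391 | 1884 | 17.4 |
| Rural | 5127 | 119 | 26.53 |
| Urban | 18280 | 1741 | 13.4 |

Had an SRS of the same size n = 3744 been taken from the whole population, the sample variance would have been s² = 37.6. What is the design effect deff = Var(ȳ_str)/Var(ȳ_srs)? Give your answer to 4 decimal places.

Var(ȳ_str) = Σ Wₕ²(1−fₕ)sₕ²/nₕ with Wₕ = Nₕ/31798:
  Suburban: (8391/31798)²·(1−1884/8391)·17.4/1884 = 4.9872744 × 10^-4
  Rural: (5127/31798)²·(1−119/5127)·26.53/119 = 0.005661328
  Urban: (18280/31798)²·(1−1741/18280)·13.4/1741 = 0.0023013987
  → Var(ȳ_str) = 0.0084614541.
Var(ȳ_srs) = (1 − 3744/31798)·37.6/3744 = 0.0088602707.
deff = 0.0084614541 / 0.0088602707 = 0.9550.

0.9550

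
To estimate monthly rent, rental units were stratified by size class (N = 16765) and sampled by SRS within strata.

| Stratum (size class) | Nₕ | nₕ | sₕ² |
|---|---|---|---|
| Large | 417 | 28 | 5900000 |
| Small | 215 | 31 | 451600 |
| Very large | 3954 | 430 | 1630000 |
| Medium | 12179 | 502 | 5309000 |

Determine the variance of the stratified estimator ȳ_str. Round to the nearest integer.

Var(ȳ_str) = Σₕ Wₕ²(1 − fₕ)sₕ²/nₕ with Wₕ = Nₕ/N, N = 16765.
Large: Wₕ = 0.02487325; term = 0.02487325²·(1 − 0.06714628)·5900000/28 = 121.61091.
Small: Wₕ = 0.01282434; term = 0.01282434²·(1 − 0.14418605)·451600/31 = 2.0504133.
Very large: Wₕ = 0.23584849; term = 0.23584849²·(1 − 0.10875063)·1630000/430 = 187.92502.
Medium: Wₕ = 0.72645392; term = 0.72645392²·(1 − 0.04121849)·5309000/502 = 5351.1214.
Sum = 5662.7077.

5663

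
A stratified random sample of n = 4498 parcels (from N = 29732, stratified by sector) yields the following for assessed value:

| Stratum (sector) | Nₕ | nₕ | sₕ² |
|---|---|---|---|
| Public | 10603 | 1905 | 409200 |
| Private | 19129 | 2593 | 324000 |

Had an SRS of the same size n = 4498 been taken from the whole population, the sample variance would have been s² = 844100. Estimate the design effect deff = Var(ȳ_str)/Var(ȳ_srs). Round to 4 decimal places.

Var(ȳ_str) = Σ Wₕ²(1−fₕ)sₕ²/nₕ with Wₕ = Nₕ/29732:
  Public: (10603/29732)²·(1−1905/10603)·409200/1905 = 22.409933
  Private: (19129/29732)²·(1−2593/19129)·324000/2593 = 44.711267
  → Var(ȳ_str) = 67.1212.
Var(ȳ_srs) = (1 − 4498/29732)·844100/4498 = 159.2709.
deff = 67.1212 / 159.2709 = 0.4214.

0.4214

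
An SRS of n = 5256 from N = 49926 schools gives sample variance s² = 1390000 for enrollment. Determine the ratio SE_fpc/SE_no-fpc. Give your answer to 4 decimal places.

0.9459

f = n/N = 5256/49926 = 0.10527581.
SE_no-fpc = √(s²/n) = 16.262216; SE_fpc = √((1−f)s²/n) = 15.382407.
Ratio = √(1−f) = 0.94589862.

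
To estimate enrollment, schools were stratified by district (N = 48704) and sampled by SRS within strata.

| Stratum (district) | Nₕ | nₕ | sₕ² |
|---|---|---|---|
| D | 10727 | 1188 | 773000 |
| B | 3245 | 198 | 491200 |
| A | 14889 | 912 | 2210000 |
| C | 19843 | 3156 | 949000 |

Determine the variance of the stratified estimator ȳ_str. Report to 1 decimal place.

293.0

Var(ȳ_str) = Σₕ Wₕ²(1 − fₕ)sₕ²/nₕ with Wₕ = Nₕ/N, N = 48704.
D: Wₕ = 0.22024885; term = 0.22024885²·(1 − 0.11074858)·773000/1188 = 28.068223.
B: Wₕ = 0.06662697; term = 0.06662697²·(1 − 0.06101695)·491200/198 = 10.340727.
A: Wₕ = 0.30570384; term = 0.30570384²·(1 − 0.06125327)·2210000/912 = 212.59237.
C: Wₕ = 0.40742034; term = 0.40742034²·(1 − 0.15904853)·949000/3156 = 41.974502.
Sum = 292.97582.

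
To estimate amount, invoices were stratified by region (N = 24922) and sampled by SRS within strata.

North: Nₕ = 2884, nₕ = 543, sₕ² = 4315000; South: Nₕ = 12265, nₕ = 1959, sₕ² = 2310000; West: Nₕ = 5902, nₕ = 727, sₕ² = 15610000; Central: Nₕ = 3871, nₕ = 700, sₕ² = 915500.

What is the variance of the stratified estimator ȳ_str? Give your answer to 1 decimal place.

Var(ȳ_str) = Σₕ Wₕ²(1 − fₕ)sₕ²/nₕ with Wₕ = Nₕ/N, N = 24922.
North: Wₕ = 0.11572105; term = 0.11572105²·(1 − 0.18828017)·4315000/543 = 86.379733.
South: Wₕ = 0.49213546; term = 0.49213546²·(1 − 0.15972279)·2310000/1959 = 239.97691.
West: Wₕ = 0.23681887; term = 0.23681887²·(1 − 0.12317858)·15610000/727 = 1055.8744.
Central: Wₕ = 0.15532461; term = 0.15532461²·(1 − 0.18083183)·915500/700 = 25.847226.
Sum = 1408.0783.

1408.1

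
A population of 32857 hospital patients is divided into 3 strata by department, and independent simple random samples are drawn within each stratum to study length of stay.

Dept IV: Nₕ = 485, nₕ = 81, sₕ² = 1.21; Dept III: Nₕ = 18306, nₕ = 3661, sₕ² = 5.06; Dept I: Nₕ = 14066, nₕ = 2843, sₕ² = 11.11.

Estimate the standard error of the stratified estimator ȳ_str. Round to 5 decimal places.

Var(ȳ_str) = Σₕ Wₕ²(1 − fₕ)sₕ²/nₕ with Wₕ = Nₕ/N, N = 32857.
Dept IV: Wₕ = 0.01476093; term = 0.01476093²·(1 − 0.16701031)·1.21/81 = 2.711238 × 10^-6.
Dept III: Wₕ = 0.55714155; term = 0.55714155²·(1 − 0.19998907)·5.06/3661 = 3.4322412 × 10^-4.
Dept I: Wₕ = 0.42809751; term = 0.42809751²·(1 − 0.20211858)·11.11/2843 = 5.7142727 × 10^-4.
Sum = 9.1736263 × 10^-4.
SE = √(9.1736263 × 10^-4) = 0.03029.

0.03029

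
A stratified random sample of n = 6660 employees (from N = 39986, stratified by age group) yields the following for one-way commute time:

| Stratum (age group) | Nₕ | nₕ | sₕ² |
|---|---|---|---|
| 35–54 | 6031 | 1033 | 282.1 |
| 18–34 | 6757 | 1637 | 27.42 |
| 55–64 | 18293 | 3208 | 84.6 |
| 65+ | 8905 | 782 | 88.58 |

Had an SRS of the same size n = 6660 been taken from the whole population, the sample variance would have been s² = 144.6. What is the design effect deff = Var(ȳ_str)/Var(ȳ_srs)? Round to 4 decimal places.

0.8393

Var(ȳ_str) = Σ Wₕ²(1−fₕ)sₕ²/nₕ with Wₕ = Nₕ/39986:
  35–54: (6031/39986)²·(1−1033/6031)·282.1/1033 = 0.0051484017
  18–34: (6757/39986)²·(1−1637/6757)·27.42/1637 = 3.6243216 × 10^-4
  55–64: (18293/39986)²·(1−3208/18293)·84.6/3208 = 0.0045514558
  65+: (8905/39986)²·(1−782/8905)·88.58/782 = 0.0051246402
  → Var(ȳ_str) = 0.01518693.
Var(ȳ_srs) = (1 − 6660/39986)·144.6/6660 = 0.018095446.
deff = 0.01518693 / 0.018095446 = 0.8393.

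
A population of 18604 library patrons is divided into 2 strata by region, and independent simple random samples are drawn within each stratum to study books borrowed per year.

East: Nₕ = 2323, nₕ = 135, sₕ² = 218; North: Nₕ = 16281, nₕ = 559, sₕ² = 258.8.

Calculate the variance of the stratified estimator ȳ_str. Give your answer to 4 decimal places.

Var(ȳ_str) = Σₕ Wₕ²(1 − fₕ)sₕ²/nₕ with Wₕ = Nₕ/N, N = 18604.
East: Wₕ = 0.12486562; term = 0.12486562²·(1 − 0.05811451)·218/135 = 0.023714097.
North: Wₕ = 0.87513438; term = 0.87513438²·(1 − 0.03433450)·258.8/559 = 0.34239599.
Sum = 0.36611009.

0.3661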